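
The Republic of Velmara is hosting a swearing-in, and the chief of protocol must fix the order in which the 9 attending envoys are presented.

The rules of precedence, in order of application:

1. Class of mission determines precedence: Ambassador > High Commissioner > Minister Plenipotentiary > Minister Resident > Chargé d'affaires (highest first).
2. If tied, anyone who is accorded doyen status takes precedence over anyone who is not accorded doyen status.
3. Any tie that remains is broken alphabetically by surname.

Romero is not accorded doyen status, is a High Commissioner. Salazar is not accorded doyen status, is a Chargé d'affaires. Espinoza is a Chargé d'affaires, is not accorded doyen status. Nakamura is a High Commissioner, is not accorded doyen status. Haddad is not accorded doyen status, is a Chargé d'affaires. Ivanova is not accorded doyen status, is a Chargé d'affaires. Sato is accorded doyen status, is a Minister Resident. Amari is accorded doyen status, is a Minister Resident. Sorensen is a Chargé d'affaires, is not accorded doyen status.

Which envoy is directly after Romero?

By class of mission: Nakamura and Romero (High Commissioner); then Amari and Sato (Minister Resident); then Espinoza, Haddad, Ivanova, Salazar and Sorensen (Chargé d'affaires).
Nakamura and Romero are each not accorded doyen status, so the next rule applies.
Among Nakamura and Romero, alphabetically by surname: Nakamura before Romero.
Amari and Sato are each accorded doyen status, so the next rule applies.
Among Amari and Sato, alphabetically by surname: Amari before Sato.
Espinoza, Haddad, Ivanova, Salazar and Sorensen are each not accorded doyen status, so the next rule applies.
Among Espinoza, Haddad, Ivanova, Salazar and Sorensen, alphabetically by surname: Espinoza before Haddad before Ivanova before Salazar before Sorensen.
Order: Nakamura, Romero, Amari, Sato, Espinoza, Haddad, Ivanova, Salazar, Sorensen.

Amari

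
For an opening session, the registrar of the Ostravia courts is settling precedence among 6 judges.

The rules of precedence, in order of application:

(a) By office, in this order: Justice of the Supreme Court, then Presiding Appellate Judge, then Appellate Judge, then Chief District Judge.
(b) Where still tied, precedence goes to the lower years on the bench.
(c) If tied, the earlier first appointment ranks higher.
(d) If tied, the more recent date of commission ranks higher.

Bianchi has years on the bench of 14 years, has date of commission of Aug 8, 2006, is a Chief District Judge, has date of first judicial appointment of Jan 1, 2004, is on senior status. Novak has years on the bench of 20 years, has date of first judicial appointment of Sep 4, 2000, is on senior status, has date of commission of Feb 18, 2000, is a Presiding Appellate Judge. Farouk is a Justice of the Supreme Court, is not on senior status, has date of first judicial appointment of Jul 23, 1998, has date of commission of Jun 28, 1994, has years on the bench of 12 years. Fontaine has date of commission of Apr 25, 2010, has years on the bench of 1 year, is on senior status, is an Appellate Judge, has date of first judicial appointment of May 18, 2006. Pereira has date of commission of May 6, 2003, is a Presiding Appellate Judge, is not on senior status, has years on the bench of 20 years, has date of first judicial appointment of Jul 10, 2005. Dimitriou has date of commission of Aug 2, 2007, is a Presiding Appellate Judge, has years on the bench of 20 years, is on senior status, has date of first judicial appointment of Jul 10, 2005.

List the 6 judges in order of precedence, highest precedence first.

Farouk, Novak, Dimitriou, Pereira, Fontaine, Bianchi

By office: Farouk (Justice of the Supreme Court); then Novak, Dimitriou and Pereira (Presiding Appellate Judge); then Fontaine (Appellate Judge); then Bianchi (Chief District Judge).
Novak, Dimitriou and Pereira all have years on the bench 20 years, so the next rule applies.
Among Novak, Dimitriou and Pereira, by date of first judicial appointment (earlier first): Novak (Sep 4, 2000) before Dimitriou and Pereira (Jul 10, 2005).
Among Dimitriou and Pereira, by date of commission (later first): Dimitriou (Aug 2, 2007) before Pereira (May 6, 2003).
Full order: Farouk, Novak, Dimitriou, Pereira, Fontaine, Bianchi.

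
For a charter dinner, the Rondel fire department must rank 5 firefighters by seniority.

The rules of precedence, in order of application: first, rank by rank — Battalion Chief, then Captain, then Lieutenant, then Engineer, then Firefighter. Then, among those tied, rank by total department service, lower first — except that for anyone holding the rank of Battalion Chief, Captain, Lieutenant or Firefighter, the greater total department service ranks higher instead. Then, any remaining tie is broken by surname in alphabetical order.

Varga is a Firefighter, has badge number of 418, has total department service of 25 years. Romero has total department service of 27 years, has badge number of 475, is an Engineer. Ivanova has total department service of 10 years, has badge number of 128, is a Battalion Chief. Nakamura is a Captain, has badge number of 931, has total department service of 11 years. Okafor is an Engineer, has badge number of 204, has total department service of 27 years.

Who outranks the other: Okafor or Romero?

By rank: Ivanova (Battalion Chief); then Nakamura (Captain); then Okafor and Romero (Engineer); then Varga (Firefighter).
Okafor and Romero both have total department service 27 years, so the next rule applies.
Among Okafor and Romero, alphabetically by surname: Okafor before Romero.
So Okafor takes precedence.

Okafor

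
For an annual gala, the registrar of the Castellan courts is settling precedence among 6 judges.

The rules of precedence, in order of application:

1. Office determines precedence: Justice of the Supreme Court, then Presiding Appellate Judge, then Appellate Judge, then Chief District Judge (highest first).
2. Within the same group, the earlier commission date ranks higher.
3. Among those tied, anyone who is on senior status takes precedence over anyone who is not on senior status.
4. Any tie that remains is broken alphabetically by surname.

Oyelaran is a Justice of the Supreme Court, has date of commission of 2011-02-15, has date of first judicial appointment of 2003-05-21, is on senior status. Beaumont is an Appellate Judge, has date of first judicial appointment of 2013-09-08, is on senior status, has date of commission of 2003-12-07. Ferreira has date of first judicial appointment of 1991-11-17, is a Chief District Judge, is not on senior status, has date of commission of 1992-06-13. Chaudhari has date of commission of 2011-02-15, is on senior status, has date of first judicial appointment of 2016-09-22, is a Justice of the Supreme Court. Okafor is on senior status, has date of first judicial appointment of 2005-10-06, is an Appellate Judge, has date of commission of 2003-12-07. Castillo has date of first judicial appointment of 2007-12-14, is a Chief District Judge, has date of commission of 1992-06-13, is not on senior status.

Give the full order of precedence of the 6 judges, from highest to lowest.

Chaudhari, Oyelaran, Beaumont, Okafor, Castillo, Ferreira

By office: Chaudhari and Oyelaran (Justice of the Supreme Court); then Beaumont and Okafor (Appellate Judge); then Castillo and Ferreira (Chief District Judge).
Chaudhari and Oyelaran both have date of commission 2011-02-15, so the next rule applies.
Chaudhari and Oyelaran are each on senior status, so the next rule applies.
Among Chaudhari and Oyelaran, alphabetically by surname: Chaudhari before Oyelaran.
Beaumont and Okafor both have date of commission 2003-12-07, so the next rule applies.
Beaumont and Okafor are each on senior status, so the next rule applies.
Among Beaumont and Okafor, alphabetically by surname: Beaumont before Okafor.
Castillo and Ferreira both have date of commission 1992-06-13, so the next rule applies.
Castillo and Ferreira are each not on senior status, so the next rule applies.
Among Castillo and Ferreira, alphabetically by surname: Castillo before Ferreira.
Full order: Chaudhari, Oyelaran, Beaumont, Okafor, Castillo, Ferreira.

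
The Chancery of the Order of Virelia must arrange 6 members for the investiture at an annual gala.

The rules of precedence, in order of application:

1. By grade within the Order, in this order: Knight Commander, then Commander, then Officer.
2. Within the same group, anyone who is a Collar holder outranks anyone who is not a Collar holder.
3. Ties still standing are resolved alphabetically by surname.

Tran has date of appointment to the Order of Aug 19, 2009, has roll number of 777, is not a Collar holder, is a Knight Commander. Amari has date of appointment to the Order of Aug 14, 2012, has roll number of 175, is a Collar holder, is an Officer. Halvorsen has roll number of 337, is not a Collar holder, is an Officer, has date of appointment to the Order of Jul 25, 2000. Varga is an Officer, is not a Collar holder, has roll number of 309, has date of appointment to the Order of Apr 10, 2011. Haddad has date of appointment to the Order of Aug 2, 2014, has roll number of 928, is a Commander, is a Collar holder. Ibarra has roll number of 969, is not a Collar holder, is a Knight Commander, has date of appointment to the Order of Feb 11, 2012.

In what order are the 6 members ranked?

By grade within the Order: Ibarra and Tran (Knight Commander); then Haddad (Commander); then Amari, Halvorsen and Varga (Officer).
Ibarra and Tran are each not a Collar holder, so the next rule applies.
Among Ibarra and Tran, alphabetically by surname: Ibarra before Tran.
Among Amari, Halvorsen and Varga, a Collar holder before not a Collar holder: Amari (a Collar holder) before Halvorsen and Varga (not a Collar holder).
Among Halvorsen and Varga, alphabetically by surname: Halvorsen before Varga.
Full order: Ibarra, Tran, Haddad, Amari, Halvorsen, Varga.

Ibarra, Tran, Haddad, Amari, Halvorsen, Varga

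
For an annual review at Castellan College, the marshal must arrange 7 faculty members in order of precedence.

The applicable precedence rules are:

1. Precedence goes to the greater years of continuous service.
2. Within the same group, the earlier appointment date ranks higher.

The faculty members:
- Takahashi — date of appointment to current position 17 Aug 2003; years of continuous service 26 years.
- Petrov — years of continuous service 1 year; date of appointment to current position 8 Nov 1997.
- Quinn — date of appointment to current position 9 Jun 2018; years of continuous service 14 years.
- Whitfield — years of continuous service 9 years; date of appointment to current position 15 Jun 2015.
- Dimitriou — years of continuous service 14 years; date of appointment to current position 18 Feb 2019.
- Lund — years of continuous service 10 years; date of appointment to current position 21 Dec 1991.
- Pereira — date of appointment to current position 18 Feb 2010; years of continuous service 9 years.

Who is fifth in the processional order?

By years of continuous service (higher first): Takahashi (26 years); then Quinn and Dimitriou (both 14 years); then Lund (10 years); then Pereira and Whitfield (both 9 years); then Petrov (1 year).
Among Quinn and Dimitriou, by date of appointment to current position (earlier first): Quinn (9 Jun 2018) before Dimitriou (18 Feb 2019).
Among Pereira and Whitfield, by date of appointment to current position (earlier first): Pereira (18 Feb 2010) before Whitfield (15 Jun 2015).
Order: Takahashi, Quinn, Dimitriou, Lund, Pereira, Whitfield, Petrov.

Pereira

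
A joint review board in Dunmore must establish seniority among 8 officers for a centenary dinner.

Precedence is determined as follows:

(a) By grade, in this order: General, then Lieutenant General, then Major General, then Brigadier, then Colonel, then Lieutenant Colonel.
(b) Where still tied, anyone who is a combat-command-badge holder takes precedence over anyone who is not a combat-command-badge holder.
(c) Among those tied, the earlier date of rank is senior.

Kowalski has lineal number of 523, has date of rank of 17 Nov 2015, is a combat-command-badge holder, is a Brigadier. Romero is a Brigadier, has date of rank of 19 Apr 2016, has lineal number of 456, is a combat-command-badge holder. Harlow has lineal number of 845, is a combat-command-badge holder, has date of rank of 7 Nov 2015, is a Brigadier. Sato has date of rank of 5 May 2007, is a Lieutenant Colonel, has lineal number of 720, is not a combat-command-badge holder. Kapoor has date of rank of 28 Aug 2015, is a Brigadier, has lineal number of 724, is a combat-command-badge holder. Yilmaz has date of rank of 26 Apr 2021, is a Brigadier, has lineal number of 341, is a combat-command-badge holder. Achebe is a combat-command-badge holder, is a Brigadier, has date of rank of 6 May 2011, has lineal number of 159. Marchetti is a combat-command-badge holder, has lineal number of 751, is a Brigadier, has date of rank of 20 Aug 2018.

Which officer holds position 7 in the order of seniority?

Yilmaz

By grade: Achebe, Kapoor, Harlow, Kowalski, Romero, Marchetti and Yilmaz (Brigadier); then Sato (Lieutenant Colonel).
Achebe, Kapoor, Harlow, Kowalski, Romero, Marchetti and Yilmaz are each a combat-command-badge holder, so the next rule applies.
Among Achebe, Kapoor, Harlow, Kowalski, Romero, Marchetti and Yilmaz, by date of rank (earlier first): Achebe (6 May 2011) before Kapoor (28 Aug 2015) before Harlow (7 Nov 2015) before Kowalski (17 Nov 2015) before Romero (19 Apr 2016) before Marchetti (20 Aug 2018) before Yilmaz (26 Apr 2021).
Order: Achebe, Kapoor, Harlow, Kowalski, Romero, Marchetti, Yilmaz, Sato.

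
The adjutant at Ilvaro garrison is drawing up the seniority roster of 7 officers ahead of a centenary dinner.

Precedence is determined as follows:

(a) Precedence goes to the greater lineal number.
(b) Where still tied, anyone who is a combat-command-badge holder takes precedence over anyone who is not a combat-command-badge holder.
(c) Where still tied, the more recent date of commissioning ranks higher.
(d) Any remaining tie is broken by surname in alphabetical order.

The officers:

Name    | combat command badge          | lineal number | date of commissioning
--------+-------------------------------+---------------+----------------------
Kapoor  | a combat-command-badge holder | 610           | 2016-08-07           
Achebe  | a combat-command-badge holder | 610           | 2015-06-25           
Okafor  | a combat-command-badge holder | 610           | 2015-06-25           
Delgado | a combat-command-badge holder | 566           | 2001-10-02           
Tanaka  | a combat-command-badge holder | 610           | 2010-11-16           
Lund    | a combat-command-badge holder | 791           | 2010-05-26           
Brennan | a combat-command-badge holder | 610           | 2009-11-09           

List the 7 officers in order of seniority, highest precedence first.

By lineal number (higher first): Lund (791); then Kapoor, Achebe, Okafor, Tanaka and Brennan (each 610); then Delgado (566).
Kapoor, Achebe, Okafor, Tanaka and Brennan are each a combat-command-badge holder, so the next rule applies.
Among Kapoor, Achebe, Okafor, Tanaka and Brennan, by date of commissioning (later first): Kapoor (2016-08-07) before Achebe and Okafor (2015-06-25) before Tanaka (2010-11-16) before Brennan (2009-11-09).
Among Achebe and Okafor, alphabetically by surname: Achebe before Okafor.
Full order: Lund, Kapoor, Achebe, Okafor, Tanaka, Brennan, Delgado.

Lund, Kapoor, Achebe, Okafor, Tanaka, Brennan, Delgado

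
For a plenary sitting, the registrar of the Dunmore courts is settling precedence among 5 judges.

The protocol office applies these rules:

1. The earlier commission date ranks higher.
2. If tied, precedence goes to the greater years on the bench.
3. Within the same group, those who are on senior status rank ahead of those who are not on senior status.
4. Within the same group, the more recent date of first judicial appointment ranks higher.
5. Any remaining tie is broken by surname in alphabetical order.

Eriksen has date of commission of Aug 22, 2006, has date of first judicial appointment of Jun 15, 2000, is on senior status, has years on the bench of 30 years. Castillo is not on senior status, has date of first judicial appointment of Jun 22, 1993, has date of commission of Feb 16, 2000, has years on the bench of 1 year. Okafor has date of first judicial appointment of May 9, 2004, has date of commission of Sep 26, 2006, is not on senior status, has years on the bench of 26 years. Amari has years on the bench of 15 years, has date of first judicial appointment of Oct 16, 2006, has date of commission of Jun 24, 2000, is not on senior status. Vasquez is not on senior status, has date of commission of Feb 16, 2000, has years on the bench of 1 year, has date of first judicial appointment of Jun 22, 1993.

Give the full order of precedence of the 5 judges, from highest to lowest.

By date of commission (earlier first): Castillo and Vasquez (both Feb 16, 2000); then Amari (Jun 24, 2000); then Eriksen (Aug 22, 2006); then Okafor (Sep 26, 2006).
Castillo and Vasquez both have years on the bench 1 year, so the next rule applies.
Castillo and Vasquez are each not on senior status, so the next rule applies.
Castillo and Vasquez both have date of first judicial appointment Jun 22, 1993, so the next rule applies.
Among Castillo and Vasquez, alphabetically by surname: Castillo before Vasquez.
Full order: Castillo, Vasquez, Amari, Eriksen, Okafor.

Castillo, Vasquez, Amari, Eriksen, Okafor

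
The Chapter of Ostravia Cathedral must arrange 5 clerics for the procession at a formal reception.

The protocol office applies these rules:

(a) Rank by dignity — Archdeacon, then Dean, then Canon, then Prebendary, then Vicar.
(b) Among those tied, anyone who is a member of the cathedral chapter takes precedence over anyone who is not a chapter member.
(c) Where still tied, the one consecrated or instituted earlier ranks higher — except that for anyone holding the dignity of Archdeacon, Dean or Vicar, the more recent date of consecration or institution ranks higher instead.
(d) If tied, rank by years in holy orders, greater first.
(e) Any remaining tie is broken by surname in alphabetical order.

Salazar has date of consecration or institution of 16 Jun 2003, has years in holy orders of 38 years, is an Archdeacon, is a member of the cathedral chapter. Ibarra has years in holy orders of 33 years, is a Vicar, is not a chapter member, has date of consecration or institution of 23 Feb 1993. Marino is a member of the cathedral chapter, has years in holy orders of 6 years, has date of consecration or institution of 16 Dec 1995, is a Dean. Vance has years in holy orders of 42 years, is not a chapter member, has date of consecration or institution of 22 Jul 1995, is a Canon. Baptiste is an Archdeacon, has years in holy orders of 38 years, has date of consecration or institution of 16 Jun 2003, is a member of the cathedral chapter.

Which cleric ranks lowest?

Ibarra

By dignity: Baptiste and Salazar (Archdeacon); then Marino (Dean); then Vance (Canon); then Ibarra (Vicar).
Baptiste and Salazar are each a member of the cathedral chapter, so the next rule applies.
Baptiste and Salazar both have date of consecration or institution 16 Jun 2003, so the next rule applies.
Baptiste and Salazar both have years in holy orders 38 years, so the next rule applies.
Among Baptiste and Salazar, alphabetically by surname: Baptiste before Salazar.
Order: Baptiste, Salazar, Marino, Vance, Ibarra.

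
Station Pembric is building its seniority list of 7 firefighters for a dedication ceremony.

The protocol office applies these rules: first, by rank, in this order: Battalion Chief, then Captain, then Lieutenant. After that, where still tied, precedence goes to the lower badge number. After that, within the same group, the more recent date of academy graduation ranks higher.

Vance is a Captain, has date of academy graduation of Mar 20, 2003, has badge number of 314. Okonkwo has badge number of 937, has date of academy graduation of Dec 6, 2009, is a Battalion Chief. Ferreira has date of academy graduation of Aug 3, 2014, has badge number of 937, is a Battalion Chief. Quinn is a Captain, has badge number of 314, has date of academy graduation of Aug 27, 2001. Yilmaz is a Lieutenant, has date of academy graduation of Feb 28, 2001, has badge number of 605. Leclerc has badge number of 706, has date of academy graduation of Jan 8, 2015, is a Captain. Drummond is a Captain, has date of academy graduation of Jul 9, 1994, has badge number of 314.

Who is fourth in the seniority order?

By rank: Ferreira and Okonkwo (Battalion Chief); then Vance, Quinn, Drummond and Leclerc (Captain); then Yilmaz (Lieutenant).
Ferreira and Okonkwo both have badge number 937, so the next rule applies.
Among Ferreira and Okonkwo, by date of academy graduation (later first): Ferreira (Aug 3, 2014) before Okonkwo (Dec 6, 2009).
Among Vance, Quinn, Drummond and Leclerc, by badge number (lower first): Vance, Quinn and Drummond (314) before Leclerc (706).
Among Vance, Quinn and Drummond, by date of academy graduation (later first): Vance (Mar 20, 2003) before Quinn (Aug 27, 2001) before Drummond (Jul 9, 1994).
Order: Ferreira, Okonkwo, Vance, Quinn, Drummond, Leclerc, Yilmaz.

Quinn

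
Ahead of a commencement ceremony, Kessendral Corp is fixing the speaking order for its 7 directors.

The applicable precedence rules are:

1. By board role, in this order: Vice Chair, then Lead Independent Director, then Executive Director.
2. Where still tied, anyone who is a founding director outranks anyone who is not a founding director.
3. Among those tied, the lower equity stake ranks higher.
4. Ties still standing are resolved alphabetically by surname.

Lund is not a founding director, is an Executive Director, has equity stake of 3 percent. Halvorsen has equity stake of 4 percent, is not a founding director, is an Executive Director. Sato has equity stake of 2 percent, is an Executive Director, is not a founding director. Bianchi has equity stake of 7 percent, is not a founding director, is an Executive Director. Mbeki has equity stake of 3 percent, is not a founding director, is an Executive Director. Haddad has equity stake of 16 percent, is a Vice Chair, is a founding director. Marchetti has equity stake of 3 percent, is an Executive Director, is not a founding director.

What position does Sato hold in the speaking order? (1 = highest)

2

By board role: Haddad (Vice Chair); then Sato, Lund, Marchetti, Mbeki, Halvorsen and Bianchi (Executive Director).
Sato, Lund, Marchetti, Mbeki, Halvorsen and Bianchi are each not a founding director, so the next rule applies.
Among Sato, Lund, Marchetti, Mbeki, Halvorsen and Bianchi, by equity stake (lower first): Sato (2 percent) before Lund, Marchetti and Mbeki (3 percent) before Halvorsen (4 percent) before Bianchi (7 percent).
Among Lund, Marchetti and Mbeki, alphabetically by surname: Lund before Marchetti before Mbeki.
Order: Haddad, Sato, Lund, Marchetti, Mbeki, Halvorsen, Bianchi. So position 2.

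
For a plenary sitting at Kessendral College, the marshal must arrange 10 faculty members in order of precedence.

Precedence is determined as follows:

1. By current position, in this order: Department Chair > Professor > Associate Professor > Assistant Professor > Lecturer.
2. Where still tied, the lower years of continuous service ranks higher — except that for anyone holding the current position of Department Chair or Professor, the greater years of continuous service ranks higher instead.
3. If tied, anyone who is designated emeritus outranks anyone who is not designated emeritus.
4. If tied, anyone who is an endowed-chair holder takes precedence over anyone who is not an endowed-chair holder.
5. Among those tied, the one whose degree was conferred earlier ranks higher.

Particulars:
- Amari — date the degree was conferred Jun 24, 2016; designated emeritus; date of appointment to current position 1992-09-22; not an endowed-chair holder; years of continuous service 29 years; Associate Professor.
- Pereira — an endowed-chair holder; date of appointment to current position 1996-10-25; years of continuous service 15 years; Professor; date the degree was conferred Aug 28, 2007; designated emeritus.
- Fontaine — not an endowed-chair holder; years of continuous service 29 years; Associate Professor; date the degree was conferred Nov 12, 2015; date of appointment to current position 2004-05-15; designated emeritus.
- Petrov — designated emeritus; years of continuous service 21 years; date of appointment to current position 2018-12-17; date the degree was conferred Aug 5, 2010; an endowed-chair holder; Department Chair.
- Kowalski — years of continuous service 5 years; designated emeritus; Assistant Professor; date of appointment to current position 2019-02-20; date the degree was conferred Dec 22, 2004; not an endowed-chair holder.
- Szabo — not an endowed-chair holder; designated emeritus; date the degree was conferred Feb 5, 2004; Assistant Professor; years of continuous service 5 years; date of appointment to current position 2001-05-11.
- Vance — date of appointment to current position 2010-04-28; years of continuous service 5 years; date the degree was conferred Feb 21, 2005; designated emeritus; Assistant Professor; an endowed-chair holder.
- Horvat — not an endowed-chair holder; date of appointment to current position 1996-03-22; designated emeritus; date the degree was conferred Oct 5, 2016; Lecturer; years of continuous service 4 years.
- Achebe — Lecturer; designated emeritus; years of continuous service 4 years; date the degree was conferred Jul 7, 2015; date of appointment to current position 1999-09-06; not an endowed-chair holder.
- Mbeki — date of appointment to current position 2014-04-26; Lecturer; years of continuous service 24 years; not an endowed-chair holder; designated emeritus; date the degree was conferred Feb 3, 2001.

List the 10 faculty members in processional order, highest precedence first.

By current position: Petrov (Department Chair); then Pereira (Professor); then Fontaine and Amari (Associate Professor); then Vance, Szabo and Kowalski (Assistant Professor); then Achebe, Horvat and Mbeki (Lecturer).
Fontaine and Amari both have years of continuous service 29 years, so the next rule applies.
Fontaine and Amari are each designated emeritus, so the next rule applies.
Fontaine and Amari are each not an endowed-chair holder, so the next rule applies.
Among Fontaine and Amari, by date the degree was conferred (earlier first): Fontaine (Nov 12, 2015) before Amari (Jun 24, 2016).
Vance, Szabo and Kowalski all have years of continuous service 5 years, so the next rule applies.
Vance, Szabo and Kowalski are each designated emeritus, so the next rule applies.
Among Vance, Szabo and Kowalski, an endowed-chair holder before not an endowed-chair holder: Vance (an endowed-chair holder) before Szabo and Kowalski (not an endowed-chair holder).
Among Szabo and Kowalski, by date the degree was conferred (earlier first): Szabo (Feb 5, 2004) before Kowalski (Dec 22, 2004).
Among Achebe, Horvat and Mbeki, by years of continuous service (lower first): Achebe and Horvat (4 years) before Mbeki (24 years).
Achebe and Horvat are each designated emeritus, so the next rule applies.
Achebe and Horvat are each not an endowed-chair holder, so the next rule applies.
Among Achebe and Horvat, by date the degree was conferred (earlier first): Achebe (Jul 7, 2015) before Horvat (Oct 5, 2016).
Full order: Petrov, Pereira, Fontaine, Amari, Vance, Szabo, Kowalski, Achebe, Horvat, Mbeki.

Petrov, Pereira, Fontaine, Amari, Vance, Szabo, Kowalski, Achebe, Horvat, Mbeki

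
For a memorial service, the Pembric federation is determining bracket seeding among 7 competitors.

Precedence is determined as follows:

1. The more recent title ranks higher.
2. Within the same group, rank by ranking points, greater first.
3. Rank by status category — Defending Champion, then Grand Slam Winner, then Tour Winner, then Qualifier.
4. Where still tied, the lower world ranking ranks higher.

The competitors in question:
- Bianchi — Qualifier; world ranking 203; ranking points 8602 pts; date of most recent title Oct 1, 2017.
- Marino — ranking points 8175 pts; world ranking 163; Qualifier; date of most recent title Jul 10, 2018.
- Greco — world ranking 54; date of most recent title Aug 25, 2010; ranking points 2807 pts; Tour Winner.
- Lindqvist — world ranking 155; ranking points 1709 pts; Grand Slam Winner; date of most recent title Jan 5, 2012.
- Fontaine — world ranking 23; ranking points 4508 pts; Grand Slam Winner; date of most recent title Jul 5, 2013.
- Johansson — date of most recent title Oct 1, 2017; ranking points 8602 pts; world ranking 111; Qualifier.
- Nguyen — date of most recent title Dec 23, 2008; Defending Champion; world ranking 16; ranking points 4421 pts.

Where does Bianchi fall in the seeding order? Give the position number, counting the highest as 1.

3

By date of most recent title (later first): Marino (Jul 10, 2018); then Johansson and Bianchi (both Oct 1, 2017); then Fontaine (Jul 5, 2013); then Lindqvist (Jan 5, 2012); then Greco (Aug 25, 2010); then Nguyen (Dec 23, 2008).
Johansson and Bianchi both have ranking points 8602 pts, so the next rule applies.
Johansson and Bianchi are each Qualifier, so the next rule applies.
Among Johansson and Bianchi, by world ranking (lower first): Johansson (111) before Bianchi (203).
Order: Marino, Johansson, Bianchi, Fontaine, Lindqvist, Greco, Nguyen. So position 3.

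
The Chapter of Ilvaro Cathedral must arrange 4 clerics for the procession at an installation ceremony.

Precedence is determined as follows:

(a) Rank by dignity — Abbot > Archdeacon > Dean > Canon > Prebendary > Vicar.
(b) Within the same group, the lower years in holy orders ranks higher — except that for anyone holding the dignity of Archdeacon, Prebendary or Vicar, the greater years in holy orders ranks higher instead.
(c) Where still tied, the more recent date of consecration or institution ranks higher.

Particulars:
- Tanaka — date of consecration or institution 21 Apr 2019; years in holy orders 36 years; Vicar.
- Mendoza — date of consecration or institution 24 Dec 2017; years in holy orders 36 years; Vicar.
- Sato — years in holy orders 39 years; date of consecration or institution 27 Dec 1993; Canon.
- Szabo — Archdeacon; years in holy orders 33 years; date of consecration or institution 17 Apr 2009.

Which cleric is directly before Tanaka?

Sato

By dignity: Szabo (Archdeacon); then Sato (Canon); then Tanaka and Mendoza (Vicar).
Tanaka and Mendoza both have years in holy orders 36 years, so the next rule applies.
Among Tanaka and Mendoza, by date of consecration or institution (later first): Tanaka (21 Apr 2019) before Mendoza (24 Dec 2017).
Order: Szabo, Sato, Tanaka, Mendoza.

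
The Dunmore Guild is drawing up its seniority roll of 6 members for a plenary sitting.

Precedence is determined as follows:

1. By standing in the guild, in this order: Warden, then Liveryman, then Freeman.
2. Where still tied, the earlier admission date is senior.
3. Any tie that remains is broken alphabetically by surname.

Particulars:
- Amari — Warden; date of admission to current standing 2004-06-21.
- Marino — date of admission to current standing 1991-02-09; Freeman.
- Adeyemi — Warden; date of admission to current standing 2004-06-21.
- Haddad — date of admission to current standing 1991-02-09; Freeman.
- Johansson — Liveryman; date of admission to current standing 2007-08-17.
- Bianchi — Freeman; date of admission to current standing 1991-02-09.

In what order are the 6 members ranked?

By standing in the guild: Adeyemi and Amari (Warden); then Johansson (Liveryman); then Bianchi, Haddad and Marino (Freeman).
Adeyemi and Amari both have date of admission to current standing 2004-06-21, so the next rule applies.
Among Adeyemi and Amari, alphabetically by surname: Adeyemi before Amari.
Bianchi, Haddad and Marino all have date of admission to current standing 1991-02-09, so the next rule applies.
Among Bianchi, Haddad and Marino, alphabetically by surname: Bianchi before Haddad before Marino.
Full order: Adeyemi, Amari, Johansson, Bianchi, Haddad, Marino.

Adeyemi, Amari, Johansson, Bianchi, Haddad, Marino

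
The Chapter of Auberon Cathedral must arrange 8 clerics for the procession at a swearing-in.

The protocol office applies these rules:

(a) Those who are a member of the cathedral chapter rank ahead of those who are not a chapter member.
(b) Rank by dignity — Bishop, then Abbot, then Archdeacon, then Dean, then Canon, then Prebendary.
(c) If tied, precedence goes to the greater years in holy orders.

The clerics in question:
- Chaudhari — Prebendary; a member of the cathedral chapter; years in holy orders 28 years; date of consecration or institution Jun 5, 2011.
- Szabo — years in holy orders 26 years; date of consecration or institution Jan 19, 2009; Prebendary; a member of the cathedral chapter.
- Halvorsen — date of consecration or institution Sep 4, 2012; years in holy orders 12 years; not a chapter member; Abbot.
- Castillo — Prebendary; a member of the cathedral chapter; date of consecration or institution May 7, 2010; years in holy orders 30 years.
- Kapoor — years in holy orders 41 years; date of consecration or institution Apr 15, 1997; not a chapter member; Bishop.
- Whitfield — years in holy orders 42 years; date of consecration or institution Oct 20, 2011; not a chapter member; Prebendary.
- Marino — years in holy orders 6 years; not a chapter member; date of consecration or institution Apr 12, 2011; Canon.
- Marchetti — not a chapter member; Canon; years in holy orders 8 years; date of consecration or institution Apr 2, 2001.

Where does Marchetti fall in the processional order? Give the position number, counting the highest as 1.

By the first rule: Castillo, Chaudhari and Szabo (each a member of the cathedral chapter); then Kapoor, Halvorsen, Marchetti, Marino and Whitfield (each not a chapter member).
Castillo, Chaudhari and Szabo are each Prebendary, so the next rule applies.
Among Castillo, Chaudhari and Szabo, by years in holy orders (higher first): Castillo (30 years) before Chaudhari (28 years) before Szabo (26 years).
Among Kapoor, Halvorsen, Marchetti, Marino and Whitfield, by dignity: Kapoor (Bishop) before Halvorsen (Abbot) before Marchetti and Marino (Canon) before Whitfield (Prebendary).
Among Marchetti and Marino, by years in holy orders (higher first): Marchetti (8 years) before Marino (6 years).
Order: Castillo, Chaudhari, Szabo, Kapoor, Halvorsen, Marchetti, Marino, Whitfield. So position 6.

6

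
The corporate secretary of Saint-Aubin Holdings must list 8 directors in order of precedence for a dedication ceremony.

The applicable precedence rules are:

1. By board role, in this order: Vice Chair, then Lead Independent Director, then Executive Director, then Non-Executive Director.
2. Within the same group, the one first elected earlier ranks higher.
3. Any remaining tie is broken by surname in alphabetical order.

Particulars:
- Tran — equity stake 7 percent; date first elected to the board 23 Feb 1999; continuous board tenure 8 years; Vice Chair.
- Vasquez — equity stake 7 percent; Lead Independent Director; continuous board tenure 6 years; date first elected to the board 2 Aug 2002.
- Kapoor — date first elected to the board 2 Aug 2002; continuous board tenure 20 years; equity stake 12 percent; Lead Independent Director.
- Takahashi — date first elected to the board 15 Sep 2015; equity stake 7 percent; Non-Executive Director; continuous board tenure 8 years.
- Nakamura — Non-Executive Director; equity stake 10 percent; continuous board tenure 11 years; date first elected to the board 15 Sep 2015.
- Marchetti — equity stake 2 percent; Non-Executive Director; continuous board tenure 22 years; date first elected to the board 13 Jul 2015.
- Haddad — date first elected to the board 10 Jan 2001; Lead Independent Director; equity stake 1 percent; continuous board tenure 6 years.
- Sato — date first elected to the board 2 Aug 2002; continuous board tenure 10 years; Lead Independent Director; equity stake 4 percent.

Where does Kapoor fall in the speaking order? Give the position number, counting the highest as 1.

3

By board role: Tran (Vice Chair); then Haddad, Kapoor, Sato and Vasquez (Lead Independent Director); then Marchetti, Nakamura and Takahashi (Non-Executive Director).
Among Haddad, Kapoor, Sato and Vasquez, by date first elected to the board (earlier first): Haddad (10 Jan 2001) before Kapoor, Sato and Vasquez (2 Aug 2002).
Among Kapoor, Sato and Vasquez, alphabetically by surname: Kapoor before Sato before Vasquez.
Among Marchetti, Nakamura and Takahashi, by date first elected to the board (earlier first): Marchetti (13 Jul 2015) before Nakamura and Takahashi (15 Sep 2015).
Among Nakamura and Takahashi, alphabetically by surname: Nakamura before Takahashi.
Order: Tran, Haddad, Kapoor, Sato, Vasquez, Marchetti, Nakamura, Takahashi. So position 3.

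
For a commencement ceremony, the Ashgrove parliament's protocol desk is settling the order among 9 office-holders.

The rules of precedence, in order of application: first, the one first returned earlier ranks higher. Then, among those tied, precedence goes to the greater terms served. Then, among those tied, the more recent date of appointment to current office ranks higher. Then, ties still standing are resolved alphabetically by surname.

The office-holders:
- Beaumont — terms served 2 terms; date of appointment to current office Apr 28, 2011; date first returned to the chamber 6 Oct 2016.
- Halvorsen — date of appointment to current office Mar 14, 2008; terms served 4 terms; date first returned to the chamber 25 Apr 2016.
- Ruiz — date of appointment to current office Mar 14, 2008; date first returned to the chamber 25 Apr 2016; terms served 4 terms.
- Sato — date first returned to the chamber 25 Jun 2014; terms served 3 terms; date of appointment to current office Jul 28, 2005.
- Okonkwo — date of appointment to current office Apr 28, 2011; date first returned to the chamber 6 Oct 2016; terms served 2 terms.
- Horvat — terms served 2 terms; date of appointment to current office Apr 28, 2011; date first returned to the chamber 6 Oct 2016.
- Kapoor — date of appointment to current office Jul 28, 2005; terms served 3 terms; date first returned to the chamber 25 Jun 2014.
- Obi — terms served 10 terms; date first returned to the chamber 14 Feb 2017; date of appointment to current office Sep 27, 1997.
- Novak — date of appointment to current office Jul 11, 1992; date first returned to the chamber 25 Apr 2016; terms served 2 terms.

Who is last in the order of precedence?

By date first returned to the chamber (earlier first): Kapoor and Sato (both 25 Jun 2014); then Halvorsen, Ruiz and Novak (each 25 Apr 2016); then Beaumont, Horvat and Okonkwo (each 6 Oct 2016); then Obi (14 Feb 2017).
Kapoor and Sato both have terms served 3 terms, so the next rule applies.
Kapoor and Sato both have date of appointment to current office Jul 28, 2005, so the next rule applies.
Among Kapoor and Sato, alphabetically by surname: Kapoor before Sato.
Among Halvorsen, Ruiz and Novak, by terms served (higher first): Halvorsen and Ruiz (4 terms) before Novak (2 terms).
Halvorsen and Ruiz both have date of appointment to current office Mar 14, 2008, so the next rule applies.
Among Halvorsen and Ruiz, alphabetically by surname: Halvorsen before Ruiz.
Beaumont, Horvat and Okonkwo all have terms served 2 terms, so the next rule applies.
Beaumont, Horvat and Okonkwo all have date of appointment to current office Apr 28, 2011, so the next rule applies.
Among Beaumont, Horvat and Okonkwo, alphabetically by surname: Beaumont before Horvat before Okonkwo.
Order: Kapoor, Sato, Halvorsen, Ruiz, Novak, Beaumont, Horvat, Okonkwo, Obi.

Obi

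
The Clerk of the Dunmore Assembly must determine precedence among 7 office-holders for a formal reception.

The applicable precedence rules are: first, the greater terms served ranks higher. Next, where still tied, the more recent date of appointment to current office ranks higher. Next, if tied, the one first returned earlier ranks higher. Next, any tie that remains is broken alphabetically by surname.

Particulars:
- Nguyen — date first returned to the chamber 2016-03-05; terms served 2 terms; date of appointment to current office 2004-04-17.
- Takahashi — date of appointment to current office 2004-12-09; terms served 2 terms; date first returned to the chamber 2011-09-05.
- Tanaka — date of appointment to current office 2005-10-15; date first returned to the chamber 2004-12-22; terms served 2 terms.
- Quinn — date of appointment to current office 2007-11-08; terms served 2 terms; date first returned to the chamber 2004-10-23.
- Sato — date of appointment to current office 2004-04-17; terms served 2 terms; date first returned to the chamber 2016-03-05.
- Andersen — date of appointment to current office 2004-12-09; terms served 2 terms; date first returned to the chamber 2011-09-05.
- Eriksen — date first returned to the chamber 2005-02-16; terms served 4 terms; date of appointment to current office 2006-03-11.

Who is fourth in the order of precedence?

By terms served (higher first): Eriksen (4 terms); then Quinn, Tanaka, Andersen, Takahashi, Nguyen and Sato (each 2 terms).
Among Quinn, Tanaka, Andersen, Takahashi, Nguyen and Sato, by date of appointment to current office (later first): Quinn (2007-11-08) before Tanaka (2005-10-15) before Andersen and Takahashi (2004-12-09) before Nguyen and Sato (2004-04-17).
Andersen and Takahashi both have date first returned to the chamber 2011-09-05, so the next rule applies.
Among Andersen and Takahashi, alphabetically by surname: Andersen before Takahashi.
Nguyen and Sato both have date first returned to the chamber 2016-03-05, so the next rule applies.
Among Nguyen and Sato, alphabetically by surname: Nguyen before Sato.
Order: Eriksen, Quinn, Tanaka, Andersen, Takahashi, Nguyen, Sato.

Andersen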